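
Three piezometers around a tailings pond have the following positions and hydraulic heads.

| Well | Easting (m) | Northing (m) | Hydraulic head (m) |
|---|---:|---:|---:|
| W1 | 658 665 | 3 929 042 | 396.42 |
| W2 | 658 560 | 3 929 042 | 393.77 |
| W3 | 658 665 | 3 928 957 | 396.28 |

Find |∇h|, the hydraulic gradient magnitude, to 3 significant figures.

0.0253

∂h/∂x = (393.77 − 396.42) / (658560 − 658665) = +0.02524
∂h/∂y = (396.28 − 396.42) / (3928957 − 3929042) = +0.001647
|∇h| = √(0.02524² + 0.001647²) = 0.02529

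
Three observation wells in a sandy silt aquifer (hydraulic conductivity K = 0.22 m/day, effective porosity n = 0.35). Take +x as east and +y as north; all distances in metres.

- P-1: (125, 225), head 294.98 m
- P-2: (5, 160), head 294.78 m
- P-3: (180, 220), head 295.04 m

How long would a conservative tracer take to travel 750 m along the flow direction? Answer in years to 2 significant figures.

With h = a·x + b·y + c and P-1 as origin, the differences give:
  (-120)·a + (-65)·b = -0.20
  55·a + (-5)·b = +0.06
Eliminate b (×(-5) and ×(-65), subtract): 4175·a = 4.900 → a = ∂h/∂x = +0.001174
Back-substitute: b = ∂h/∂y = +0.0009102.
|∇h| = √(0.001174² + 0.0009102²) = 0.001486
Seepage velocity v = K·i/n = 0.22 × 0.001486 / 0.35 = 0.0009341 m/day.
t = 750 / 0.0009341 = 8.029e+05 days = 2.2e+03 years.

2200 years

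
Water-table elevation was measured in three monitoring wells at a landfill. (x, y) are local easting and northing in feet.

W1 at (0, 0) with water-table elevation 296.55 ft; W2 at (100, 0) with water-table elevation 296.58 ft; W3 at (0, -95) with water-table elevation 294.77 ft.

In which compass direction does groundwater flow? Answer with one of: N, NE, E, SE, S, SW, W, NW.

∂h/∂x = (296.58 − 296.55) / (100 − 0) = +0.0003000
∂h/∂y = (294.77 − 296.55) / (-95 − 0) = +0.01874
Flow = −∇h = (-0.0003000 east, -0.01874 north), which points south.

S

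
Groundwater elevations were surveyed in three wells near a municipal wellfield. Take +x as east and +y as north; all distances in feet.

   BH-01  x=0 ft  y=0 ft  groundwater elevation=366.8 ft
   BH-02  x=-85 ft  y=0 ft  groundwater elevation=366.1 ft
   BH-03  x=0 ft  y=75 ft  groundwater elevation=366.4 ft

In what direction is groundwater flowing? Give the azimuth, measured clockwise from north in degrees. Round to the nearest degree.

∂h/∂x = (366.1 − 366.8) / (-85 − 0) = +0.008235
∂h/∂y = (366.4 − 366.8) / (75 − 0) = -0.005333
Flow direction (−∇h) has components (-0.008235 E, +0.005333 N).
Azimuth = atan2(E, N) = atan2(-0.008235, +0.005333) = 302.9° ≈ 303°.

303°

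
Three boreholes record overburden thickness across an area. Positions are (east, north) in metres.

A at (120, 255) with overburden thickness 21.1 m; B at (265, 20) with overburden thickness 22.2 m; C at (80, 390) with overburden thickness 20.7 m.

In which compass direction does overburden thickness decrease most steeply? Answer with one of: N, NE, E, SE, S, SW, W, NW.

Differences from A: to B (Δx, Δy, Δh) = (145, -235, +1.1); to C = (-40, 135, -0.4).
Determinant of the coordinate differences = 145·135 − (-40)·(-235) = 10175.
∂d/∂x = [(+1.1)·135 − (-0.4)·(-235)] / 10175 = +0.005356
∂d/∂y = [145·(-0.4) − (-40)·(+1.1)] / 10175 = -0.001376
Steepest decrease is along −∇f = (-0.005356 E, +0.001376 N) → west.

W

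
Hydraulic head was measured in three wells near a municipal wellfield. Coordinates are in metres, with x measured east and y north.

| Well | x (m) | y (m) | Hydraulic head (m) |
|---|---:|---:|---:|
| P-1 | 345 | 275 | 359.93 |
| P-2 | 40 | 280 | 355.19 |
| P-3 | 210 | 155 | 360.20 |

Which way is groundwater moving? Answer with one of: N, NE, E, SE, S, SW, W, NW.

NW

Taking P-1 as reference: P-2−P-1 = (-305, 5, -4.74); P-3−P-1 = (-135, -120, +0.27).
Solve a·Δx + b·Δy = Δh: det = (-305)·(-120) − (-135)·5 = 37275.
∂h/∂x = [(-4.74)·(-120) − (+0.27)·5] / 37275 = +0.01522
∂h/∂y = [(-305)·(+0.27) − (-135)·(-4.74)] / 37275 = -0.01938
Flow = −∇h = (-0.01522 east, +0.01938 north), which points northwest.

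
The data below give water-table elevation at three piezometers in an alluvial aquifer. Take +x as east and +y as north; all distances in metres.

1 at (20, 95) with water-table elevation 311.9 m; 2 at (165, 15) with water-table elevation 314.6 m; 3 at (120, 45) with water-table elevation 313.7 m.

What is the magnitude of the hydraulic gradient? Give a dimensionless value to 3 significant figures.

Three-point gradient (reference 1): Δ to 2 = (145, -80, +2.7), Δ to 3 = (100, -50, +1.8).
∂h/∂x = +0.01200, ∂h/∂y = -0.01200 (det = 750).
|∇h| = √(0.01200² + -0.01200²) = 0.01697

0.0170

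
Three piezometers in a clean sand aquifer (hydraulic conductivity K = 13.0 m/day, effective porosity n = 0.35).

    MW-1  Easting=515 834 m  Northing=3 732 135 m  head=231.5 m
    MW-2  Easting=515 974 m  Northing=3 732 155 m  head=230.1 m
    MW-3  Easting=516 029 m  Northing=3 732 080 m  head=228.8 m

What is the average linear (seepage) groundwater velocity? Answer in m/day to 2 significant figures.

0.54 m/day

Differences from MW-1: to MW-2 (Δx, Δy, Δh) = (140, 20, -1.4); to MW-3 = (195, -55, -2.7).
Determinant of the coordinate differences = 140·(-55) − 195·20 = -11600.
∂h/∂x = [(-1.4)·(-55) − (-2.7)·20] / -11600 = -0.01129
∂h/∂y = [140·(-2.7) − 195·(-1.4)] / -11600 = +0.009052
|∇h| = √(-0.01129² + 0.009052²) = 0.01447
Seepage velocity v = K·i/n = 13.0 × 0.01447 / 0.35 = 0.5375 m/day.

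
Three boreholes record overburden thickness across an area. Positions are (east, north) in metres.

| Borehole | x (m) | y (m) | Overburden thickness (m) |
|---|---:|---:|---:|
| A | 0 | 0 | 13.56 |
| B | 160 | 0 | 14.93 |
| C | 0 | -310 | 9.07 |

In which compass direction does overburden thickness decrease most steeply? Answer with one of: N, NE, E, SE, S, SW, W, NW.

SW

∂d/∂x = (14.93 − 13.56) / (160 − 0) = +0.008562
∂d/∂y = (9.07 − 13.56) / (-310 − 0) = +0.01448
Steepest decrease is along −∇f = (-0.008562 E, -0.01448 N) → southwest.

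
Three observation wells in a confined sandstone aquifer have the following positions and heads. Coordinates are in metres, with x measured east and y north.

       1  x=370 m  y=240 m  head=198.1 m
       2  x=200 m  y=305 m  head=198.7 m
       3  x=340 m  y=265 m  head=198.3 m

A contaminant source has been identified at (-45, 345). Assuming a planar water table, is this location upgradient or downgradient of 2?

upgradient

Taking 1 as reference: 2−1 = (-170, 65, +0.6); 3−1 = (-30, 25, +0.2).
Determinant of the coordinate differences = (-170)·25 − (-30)·65 = -2300.
∂h/∂x = [(+0.6)·25 − (+0.2)·65] / -2300 = -0.0008696
∂h/∂y = [(-170)·(+0.2) − (-30)·(+0.6)] / -2300 = +0.006957
Head at (-45, 345) = 198.1 + (-0.0008696)·(-415) + (+0.006957)·(105) = 199.19 m.
That is higher than the 198.7 m at 2, so the point is upgradient.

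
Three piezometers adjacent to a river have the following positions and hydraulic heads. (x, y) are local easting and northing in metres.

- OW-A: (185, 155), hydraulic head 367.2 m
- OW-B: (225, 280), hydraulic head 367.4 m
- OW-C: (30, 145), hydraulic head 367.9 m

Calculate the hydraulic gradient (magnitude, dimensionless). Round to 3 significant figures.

Taking OW-A as reference: OW-B−OW-A = (40, 125, +0.2); OW-C−OW-A = (-155, -10, +0.7).
Determinant of the coordinate differences = 40·(-10) − (-155)·125 = 18975.
∂h/∂x = [(+0.2)·(-10) − (+0.7)·125] / 18975 = -0.004717
∂h/∂y = [40·(+0.7) − (-155)·(+0.2)] / 18975 = +0.003109
|∇h| = √(-0.004717² + 0.003109²) = 0.005649

0.00565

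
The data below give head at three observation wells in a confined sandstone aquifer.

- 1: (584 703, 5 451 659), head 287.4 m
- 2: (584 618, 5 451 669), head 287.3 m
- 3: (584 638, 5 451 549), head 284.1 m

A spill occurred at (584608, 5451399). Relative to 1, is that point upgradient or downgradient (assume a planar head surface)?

Differences from 1: to 2 (Δx, Δy, Δh) = (-85, 10, -0.1); to 3 = (-65, -110, -3.3).
Determinant of the coordinate differences = (-85)·(-110) − (-65)·10 = 10000.
∂h/∂x = [(-0.1)·(-110) − (-3.3)·10] / 10000 = +0.004400
∂h/∂y = [(-85)·(-3.3) − (-65)·(-0.1)] / 10000 = +0.02740
Head at (584608, 5451399) = 287.4 + (+0.004400)·(-95) + (+0.02740)·(-260) = 279.86 m.
That is lower than the 287.4 m at 1, so the point is downgradient.

downgradient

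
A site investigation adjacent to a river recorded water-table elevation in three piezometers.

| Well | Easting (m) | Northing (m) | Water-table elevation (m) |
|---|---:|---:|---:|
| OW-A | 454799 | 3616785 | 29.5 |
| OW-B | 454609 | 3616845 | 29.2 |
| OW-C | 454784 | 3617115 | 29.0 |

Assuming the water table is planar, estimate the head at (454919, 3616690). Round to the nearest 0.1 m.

29.8 m

Taking OW-A as reference: OW-B−OW-A = (-190, 60, -0.3); OW-C−OW-A = (-15, 330, -0.5).
Solve a·Δx + b·Δy = Δh: det = (-190)·330 − (-15)·60 = -61800.
∂h/∂x = [(-0.3)·330 − (-0.5)·60] / -61800 = +0.001117
∂h/∂y = [(-190)·(-0.5) − (-15)·(-0.3)] / -61800 = -0.001464
h(454919, 3616690) = 29.5 + (+0.001117)·(120) + (-0.001464)·(-95) = 29.5 +0.134 +0.139 = 29.773 m.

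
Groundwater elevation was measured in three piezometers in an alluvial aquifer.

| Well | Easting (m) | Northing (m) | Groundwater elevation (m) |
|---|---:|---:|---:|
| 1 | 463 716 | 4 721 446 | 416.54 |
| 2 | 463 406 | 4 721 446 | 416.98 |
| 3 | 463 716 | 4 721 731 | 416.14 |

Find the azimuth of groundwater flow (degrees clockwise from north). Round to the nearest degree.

045°

∂h/∂x = (416.98 − 416.54) / (463406 − 463716) = -0.001419
∂h/∂y = (416.14 − 416.54) / (4721731 − 4721446) = -0.001404
Flow direction (−∇h) has components (+0.001419 E, +0.001404 N).
Azimuth = atan2(E, N) = atan2(+0.001419, +0.001404) = 45.3° ≈ 045°.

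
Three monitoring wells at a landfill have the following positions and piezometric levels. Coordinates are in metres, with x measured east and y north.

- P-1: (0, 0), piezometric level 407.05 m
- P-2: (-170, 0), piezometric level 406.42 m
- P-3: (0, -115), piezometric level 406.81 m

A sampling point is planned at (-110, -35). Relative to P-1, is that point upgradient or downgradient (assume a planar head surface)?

downgradient

∂h/∂x = (406.42 − 407.05) / (-170 − 0) = +0.003706
∂h/∂y = (406.81 − 407.05) / (-115 − 0) = +0.002087
Head at (-110, -35) = 407.05 + (+0.003706)·(-110) + (+0.002087)·(-35) = 406.57 m.
That is lower than the 407.05 m at P-1, so the point is downgradient.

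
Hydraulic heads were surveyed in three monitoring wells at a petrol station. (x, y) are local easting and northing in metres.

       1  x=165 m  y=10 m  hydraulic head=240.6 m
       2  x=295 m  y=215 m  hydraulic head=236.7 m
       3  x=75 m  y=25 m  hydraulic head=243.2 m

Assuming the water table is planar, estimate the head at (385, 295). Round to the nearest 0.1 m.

Differences from 1: to 2 (Δx, Δy, Δh) = (130, 205, -3.9); to 3 = (-90, 15, +2.6).
Determinant of the coordinate differences = 130·15 − (-90)·205 = 20400.
∂h/∂x = [(-3.9)·15 − (+2.6)·205] / 20400 = -0.02900
∂h/∂y = [130·(+2.6) − (-90)·(-3.9)] / 20400 = -0.0006373
h(385, 295) = 240.6 + (-0.02900)·(220) + (-0.0006373)·(285) = 240.6 -6.379 -0.182 = 234.039 m.

234.0 m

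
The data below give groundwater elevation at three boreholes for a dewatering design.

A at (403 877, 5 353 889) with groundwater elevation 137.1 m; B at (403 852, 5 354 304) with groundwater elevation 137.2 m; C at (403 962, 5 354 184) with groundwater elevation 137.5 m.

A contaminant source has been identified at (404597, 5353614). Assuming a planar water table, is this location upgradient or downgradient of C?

upgradient

Taking A as reference: B−A = (-25, 415, +0.1); C−A = (85, 295, +0.4).
Determinant of the coordinate differences = (-25)·295 − 85·415 = -42650.
∂h/∂x = [(+0.1)·295 − (+0.4)·415] / -42650 = +0.003200
∂h/∂y = [(-25)·(+0.4) − 85·(+0.1)] / -42650 = +0.0004338
Head at (404597, 5353614) = 137.1 + (+0.003200)·(720) + (+0.0004338)·(-275) = 139.29 m.
That is higher than the 137.5 m at C, so the point is upgradient.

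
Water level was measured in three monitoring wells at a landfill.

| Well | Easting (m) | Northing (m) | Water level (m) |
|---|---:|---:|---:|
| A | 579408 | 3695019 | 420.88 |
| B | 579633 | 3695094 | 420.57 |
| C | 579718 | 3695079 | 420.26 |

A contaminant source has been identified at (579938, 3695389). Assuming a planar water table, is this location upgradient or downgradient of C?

With h = a·x + b·y + c and A as origin, the differences give:
  225·a + 75·b = -0.31
  310·a + 60·b = -0.62
Eliminate b (×60 and ×75, subtract): -9750·a = 27.900 → a = ∂h/∂x = -0.002862
Back-substitute: b = ∂h/∂y = +0.004451.
Head at (579938, 3695389) = 420.88 + (-0.002862)·(530) + (+0.004451)·(370) = 421.01 m.
That is higher than the 420.26 m at C, so the point is upgradient.

upgradient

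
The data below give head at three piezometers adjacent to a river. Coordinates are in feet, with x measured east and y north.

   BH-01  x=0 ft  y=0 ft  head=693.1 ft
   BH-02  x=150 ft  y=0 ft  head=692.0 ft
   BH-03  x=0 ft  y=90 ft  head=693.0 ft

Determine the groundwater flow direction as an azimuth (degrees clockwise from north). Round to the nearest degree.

∂h/∂x = (692.0 − 693.1) / (150 − 0) = -0.007333
∂h/∂y = (693.0 − 693.1) / (90 − 0) = -0.001111
Flow direction (−∇h) has components (+0.007333 E, +0.001111 N).
Azimuth = atan2(E, N) = atan2(+0.007333, +0.001111) = 81.4° ≈ 081°.

081°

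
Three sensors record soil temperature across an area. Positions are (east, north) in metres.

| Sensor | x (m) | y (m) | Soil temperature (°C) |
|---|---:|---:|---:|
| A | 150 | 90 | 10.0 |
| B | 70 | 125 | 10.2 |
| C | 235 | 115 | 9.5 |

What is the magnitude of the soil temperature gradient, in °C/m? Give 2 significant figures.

0.0065 °C/m

Taking A as reference: B−A = (-80, 35, +0.2); C−A = (85, 25, -0.5).
Determinant of the coordinate differences = (-80)·25 − 85·35 = -4975.
∂T/∂x = [(+0.2)·25 − (-0.5)·35] / -4975 = -0.004523
∂T/∂y = [(-80)·(-0.5) − 85·(+0.2)] / -4975 = -0.004623
|∇f| = √(-0.004523² + -0.004623²) = 0.006468 °C/m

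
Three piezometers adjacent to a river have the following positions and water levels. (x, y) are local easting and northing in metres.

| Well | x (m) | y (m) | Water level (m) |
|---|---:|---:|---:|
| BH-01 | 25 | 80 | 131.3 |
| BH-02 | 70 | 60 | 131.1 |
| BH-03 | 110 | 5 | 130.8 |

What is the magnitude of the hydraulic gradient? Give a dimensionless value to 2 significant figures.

Differences from BH-01: to BH-02 (Δx, Δy, Δh) = (45, -20, -0.2); to BH-03 = (85, -75, -0.5).
Solve a·Δx + b·Δy = Δh: det = 45·(-75) − 85·(-20) = -1675.
∂h/∂x = [(-0.2)·(-75) − (-0.5)·(-20)] / -1675 = -0.002985
∂h/∂y = [45·(-0.5) − 85·(-0.2)] / -1675 = +0.003284
|∇h| = √(-0.002985² + 0.003284²) = 0.004438

0.0044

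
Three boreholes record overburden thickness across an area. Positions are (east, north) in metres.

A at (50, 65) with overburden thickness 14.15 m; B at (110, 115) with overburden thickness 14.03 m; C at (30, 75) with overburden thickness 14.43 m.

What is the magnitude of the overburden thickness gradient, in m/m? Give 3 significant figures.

0.0131 m/m

Differences from A: to B (Δx, Δy, Δh) = (60, 50, -0.12); to C = (-20, 10, +0.28).
Solve a·Δx + b·Δy = Δd: det = 60·10 − (-20)·50 = 1600.
∂d/∂x = [(-0.12)·10 − (+0.28)·50] / 1600 = -0.009500
∂d/∂y = [60·(+0.28) − (-20)·(-0.12)] / 1600 = +0.009000
|∇f| = √(-0.009500² + 0.009000²) = 0.01309 m/m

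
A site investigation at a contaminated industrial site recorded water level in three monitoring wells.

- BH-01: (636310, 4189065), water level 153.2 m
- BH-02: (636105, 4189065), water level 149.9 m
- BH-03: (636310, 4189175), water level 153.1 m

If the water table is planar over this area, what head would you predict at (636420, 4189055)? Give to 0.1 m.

∂h/∂x = (149.9 − 153.2) / (636105 − 636310) = +0.01610
∂h/∂y = (153.1 − 153.2) / (4189175 − 4189065) = -0.0009091
h(636420, 4189055) = 153.2 + (+0.01610)·(110) + (-0.0009091)·(-10) = 153.2 +1.771 +0.009 = 154.980 m.

155.0 m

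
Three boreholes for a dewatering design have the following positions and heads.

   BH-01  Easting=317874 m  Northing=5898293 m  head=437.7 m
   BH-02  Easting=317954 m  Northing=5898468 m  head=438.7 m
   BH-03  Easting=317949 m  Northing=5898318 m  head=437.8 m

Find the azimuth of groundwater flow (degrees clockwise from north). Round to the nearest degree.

Differences from BH-01: to BH-02 (Δx, Δy, Δh) = (80, 175, +1.0); to BH-03 = (75, 25, +0.1).
Determinant of the coordinate differences = 80·25 − 75·175 = -11125.
∂h/∂x = [(+1.0)·25 − (+0.1)·175] / -11125 = -0.0006742
∂h/∂y = [80·(+0.1) − 75·(+1.0)] / -11125 = +0.006022
Flow direction (−∇h) has components (+0.0006742 E, -0.006022 N).
Azimuth = atan2(E, N) = atan2(+0.0006742, -0.006022) = 173.6° ≈ 174°.

174°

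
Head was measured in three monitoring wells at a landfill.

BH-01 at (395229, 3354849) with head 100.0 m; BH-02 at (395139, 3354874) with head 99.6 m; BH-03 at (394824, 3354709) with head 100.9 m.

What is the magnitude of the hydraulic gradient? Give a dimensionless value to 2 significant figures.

With h = a·x + b·y + c and BH-01 as origin, the differences give:
  (-90)·a + 25·b = -0.4
  (-405)·a + (-140)·b = +0.9
Eliminate b (×(-140) and ×25, subtract): 22725·a = 33.50 → a = ∂h/∂x = +0.001474
Back-substitute: b = ∂h/∂y = -0.01069.
|∇h| = √(0.001474² + -0.01069²) = 0.01079

0.011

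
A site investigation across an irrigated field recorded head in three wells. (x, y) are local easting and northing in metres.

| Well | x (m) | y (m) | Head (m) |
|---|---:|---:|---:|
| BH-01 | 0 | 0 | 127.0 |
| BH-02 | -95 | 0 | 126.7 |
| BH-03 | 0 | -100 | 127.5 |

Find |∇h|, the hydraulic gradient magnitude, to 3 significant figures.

0.00591

∂h/∂x = (126.7 − 127.0) / (-95 − 0) = +0.003158
∂h/∂y = (127.5 − 127.0) / (-100 − 0) = -0.005000
|∇h| = √(0.003158² + -0.005000²) = 0.005914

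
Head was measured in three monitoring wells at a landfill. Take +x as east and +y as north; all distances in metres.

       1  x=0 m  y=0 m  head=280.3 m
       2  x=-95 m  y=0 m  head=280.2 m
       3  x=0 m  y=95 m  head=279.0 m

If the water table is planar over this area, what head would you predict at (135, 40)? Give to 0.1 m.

279.9 m

∂h/∂x = (280.2 − 280.3) / (-95 − 0) = +0.001053
∂h/∂y = (279.0 − 280.3) / (95 − 0) = -0.01368
h(135, 40) = 280.3 + (+0.001053)·(135) + (-0.01368)·(40) = 280.3 +0.142 -0.547 = 279.895 m.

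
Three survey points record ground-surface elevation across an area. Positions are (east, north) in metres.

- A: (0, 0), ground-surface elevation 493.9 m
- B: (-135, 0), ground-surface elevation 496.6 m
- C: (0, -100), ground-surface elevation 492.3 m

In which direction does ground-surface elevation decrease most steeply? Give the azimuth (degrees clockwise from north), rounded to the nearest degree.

129°

∂z/∂x = (496.6 − 493.9) / (-135 − 0) = -0.02000
∂z/∂y = (492.3 − 493.9) / (-100 − 0) = +0.01600
Steepest decrease is along −∇f: components (+0.02000 E, -0.01600 N).
Azimuth = atan2(+0.02000, -0.01600) = 128.7° ≈ 129°.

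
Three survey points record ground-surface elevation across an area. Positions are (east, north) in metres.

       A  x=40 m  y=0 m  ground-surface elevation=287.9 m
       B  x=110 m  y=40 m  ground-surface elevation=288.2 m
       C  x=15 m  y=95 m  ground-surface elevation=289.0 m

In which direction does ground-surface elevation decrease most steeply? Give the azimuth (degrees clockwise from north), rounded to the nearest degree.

With z = a·x + b·y + c and A as origin, the differences give:
  70·a + 40·b = +0.3
  (-25)·a + 95·b = +1.1
Eliminate b (×95 and ×40, subtract): 7650·a = -15.50 → a = ∂z/∂x = -0.002026
Back-substitute: b = ∂z/∂y = +0.01105.
Steepest decrease is along −∇f: components (+0.002026 E, -0.01105 N).
Azimuth = atan2(+0.002026, -0.01105) = 169.6° ≈ 170°.

170°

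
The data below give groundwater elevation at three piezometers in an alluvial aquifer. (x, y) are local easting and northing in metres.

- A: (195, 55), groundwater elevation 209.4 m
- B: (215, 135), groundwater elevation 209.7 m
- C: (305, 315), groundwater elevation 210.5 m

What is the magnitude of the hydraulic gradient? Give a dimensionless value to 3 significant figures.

Taking A as reference: B−A = (20, 80, +0.3); C−A = (110, 260, +1.1).
Determinant of the coordinate differences = 20·260 − 110·80 = -3600.
∂h/∂x = [(+0.3)·260 − (+1.1)·80] / -3600 = +0.002778
∂h/∂y = [20·(+1.1) − 110·(+0.3)] / -3600 = +0.003056
|∇h| = √(0.002778² + 0.003056²) = 0.00413

0.00413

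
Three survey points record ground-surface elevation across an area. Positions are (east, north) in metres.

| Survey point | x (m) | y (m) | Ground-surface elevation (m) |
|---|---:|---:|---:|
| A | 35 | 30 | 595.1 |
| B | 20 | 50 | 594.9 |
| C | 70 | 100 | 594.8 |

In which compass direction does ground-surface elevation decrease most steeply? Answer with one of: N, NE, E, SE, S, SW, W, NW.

Differences from A: to B (Δx, Δy, Δh) = (-15, 20, -0.2); to C = (35, 70, -0.3).
Solve a·Δx + b·Δy = Δz: det = (-15)·70 − 35·20 = -1750.
∂z/∂x = [(-0.2)·70 − (-0.3)·20] / -1750 = +0.004571
∂z/∂y = [(-15)·(-0.3) − 35·(-0.2)] / -1750 = -0.006571
Steepest decrease is along −∇f = (-0.004571 E, +0.006571 N) → northwest.

NW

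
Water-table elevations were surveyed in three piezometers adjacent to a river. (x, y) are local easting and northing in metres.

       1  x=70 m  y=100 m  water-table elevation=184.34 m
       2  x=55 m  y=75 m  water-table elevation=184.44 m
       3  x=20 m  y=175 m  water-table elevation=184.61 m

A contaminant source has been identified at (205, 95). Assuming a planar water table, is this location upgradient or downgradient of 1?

With h = a·x + b·y + c and 1 as origin, the differences give:
  (-15)·a + (-25)·b = +0.10
  (-50)·a + 75·b = +0.27
Eliminate b (×75 and ×(-25), subtract): -2375·a = 14.250 → a = ∂h/∂x = -0.006000
Back-substitute: b = ∂h/∂y = -0.0004000.
Head at (205, 95) = 184.34 + (-0.006000)·(135) + (-0.0004000)·(-5) = 183.53 m.
That is lower than the 184.34 m at 1, so the point is downgradient.

downgradient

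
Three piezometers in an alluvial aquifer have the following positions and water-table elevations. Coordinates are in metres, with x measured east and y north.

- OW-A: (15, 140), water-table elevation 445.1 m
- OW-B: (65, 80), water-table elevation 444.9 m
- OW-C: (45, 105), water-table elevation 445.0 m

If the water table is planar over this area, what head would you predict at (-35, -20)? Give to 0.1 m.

440.9 m

With h = a·x + b·y + c and OW-A as origin, the differences give:
  50·a + (-60)·b = -0.2
  30·a + (-35)·b = -0.1
Eliminate b (×(-35) and ×(-60), subtract): 50·a = 1.00 → a = ∂h/∂x = +0.02000
Back-substitute: b = ∂h/∂y = +0.02000.
h(-35, -20) = 445.1 + (+0.02000)·(-50) + (+0.02000)·(-160) = 445.1 -1.000 -3.200 = 440.900 m.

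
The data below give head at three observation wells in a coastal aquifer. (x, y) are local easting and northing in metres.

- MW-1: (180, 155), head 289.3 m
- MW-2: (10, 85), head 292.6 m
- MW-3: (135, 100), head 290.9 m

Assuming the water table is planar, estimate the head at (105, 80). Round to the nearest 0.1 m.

291.6 m

Three-point gradient (reference MW-1): Δ to MW-2 = (-170, -70, +3.3), Δ to MW-3 = (-45, -55, +1.6).
∂h/∂x = -0.01121, ∂h/∂y = -0.01992 (det = 6200).
h(105, 80) = 289.3 + (-0.01121)·(-75) + (-0.01992)·(-75) = 289.3 +0.841 +1.494 = 291.635 m.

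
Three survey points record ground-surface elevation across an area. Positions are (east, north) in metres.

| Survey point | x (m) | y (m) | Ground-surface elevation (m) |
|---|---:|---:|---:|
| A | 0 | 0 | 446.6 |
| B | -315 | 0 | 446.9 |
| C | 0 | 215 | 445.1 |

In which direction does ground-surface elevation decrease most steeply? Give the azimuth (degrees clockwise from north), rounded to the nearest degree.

∂z/∂x = (446.9 − 446.6) / (-315 − 0) = -0.0009524
∂z/∂y = (445.1 − 446.6) / (215 − 0) = -0.006977
Steepest decrease is along −∇f: components (+0.0009524 E, +0.006977 N).
Azimuth = atan2(+0.0009524, +0.006977) = 7.8° ≈ 008°.

008°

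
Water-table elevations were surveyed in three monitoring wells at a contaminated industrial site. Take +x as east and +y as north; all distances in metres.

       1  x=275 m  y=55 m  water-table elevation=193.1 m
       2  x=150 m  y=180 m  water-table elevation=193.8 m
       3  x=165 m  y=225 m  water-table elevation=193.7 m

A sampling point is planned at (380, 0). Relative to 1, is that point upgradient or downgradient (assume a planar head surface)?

Differences from 1: to 2 (Δx, Δy, Δh) = (-125, 125, +0.7); to 3 = (-110, 170, +0.6).
Determinant of the coordinate differences = (-125)·170 − (-110)·125 = -7500.
∂h/∂x = [(+0.7)·170 − (+0.6)·125] / -7500 = -0.005867
∂h/∂y = [(-125)·(+0.6) − (-110)·(+0.7)] / -7500 = -0.0002667
Head at (380, 0) = 193.1 + (-0.005867)·(105) + (-0.0002667)·(-55) = 192.50 m.
That is lower than the 193.1 m at 1, so the point is downgradient.

downgradient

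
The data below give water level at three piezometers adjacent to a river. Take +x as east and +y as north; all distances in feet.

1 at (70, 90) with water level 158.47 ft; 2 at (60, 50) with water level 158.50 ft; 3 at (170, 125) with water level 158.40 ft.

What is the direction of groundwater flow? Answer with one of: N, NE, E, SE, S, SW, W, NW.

NE

Differences from 1: to 2 (Δx, Δy, Δh) = (-10, -40, +0.03); to 3 = (100, 35, -0.07).
Solve a·Δx + b·Δy = Δh: det = (-10)·35 − 100·(-40) = 3650.
∂h/∂x = [(+0.03)·35 − (-0.07)·(-40)] / 3650 = -0.0004795
∂h/∂y = [(-10)·(-0.07) − 100·(+0.03)] / 3650 = -0.0006301
Flow = −∇h = (+0.0004795 east, +0.0006301 north), which points northeast.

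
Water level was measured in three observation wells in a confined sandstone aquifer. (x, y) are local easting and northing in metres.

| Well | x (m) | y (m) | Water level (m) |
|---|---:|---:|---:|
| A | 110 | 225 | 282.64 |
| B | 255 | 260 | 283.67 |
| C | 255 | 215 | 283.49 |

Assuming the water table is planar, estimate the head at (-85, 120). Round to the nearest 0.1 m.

Three-point gradient (reference A): Δ to B = (145, 35, +1.03), Δ to C = (145, -10, +0.85).
∂h/∂x = +0.006138, ∂h/∂y = +0.004000 (det = -6525).
h(-85, 120) = 282.64 + (+0.006138)·(-195) + (+0.004000)·(-105) = 282.64 -1.197 -0.420 = 281.023 m.

281.0 m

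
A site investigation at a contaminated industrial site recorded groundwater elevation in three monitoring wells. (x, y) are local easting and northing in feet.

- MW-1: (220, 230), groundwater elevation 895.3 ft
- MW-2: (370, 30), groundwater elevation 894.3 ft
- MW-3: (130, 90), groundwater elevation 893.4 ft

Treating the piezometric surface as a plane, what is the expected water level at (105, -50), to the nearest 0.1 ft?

891.9 ft

With h = a·x + b·y + c and MW-1 as origin, the differences give:
  150·a + (-200)·b = -1.0
  (-90)·a + (-140)·b = -1.9
Eliminate b (×(-140) and ×(-200), subtract): -39000·a = -240.00 → a = ∂h/∂x = +0.006154
Back-substitute: b = ∂h/∂y = +0.009615.
h(105, -50) = 895.3 + (+0.006154)·(-115) + (+0.009615)·(-280) = 895.3 -0.708 -2.692 = 891.900 ft.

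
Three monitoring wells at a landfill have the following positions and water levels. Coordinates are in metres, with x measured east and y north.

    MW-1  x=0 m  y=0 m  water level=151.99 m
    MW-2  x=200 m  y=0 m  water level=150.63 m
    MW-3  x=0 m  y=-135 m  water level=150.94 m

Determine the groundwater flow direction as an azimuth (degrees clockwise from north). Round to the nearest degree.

139°

∂h/∂x = (150.63 − 151.99) / (200 − 0) = -0.006800
∂h/∂y = (150.94 − 151.99) / (-135 − 0) = +0.007778
Flow direction (−∇h) has components (+0.006800 E, -0.007778 N).
Azimuth = atan2(E, N) = atan2(+0.006800, -0.007778) = 138.8° ≈ 139°.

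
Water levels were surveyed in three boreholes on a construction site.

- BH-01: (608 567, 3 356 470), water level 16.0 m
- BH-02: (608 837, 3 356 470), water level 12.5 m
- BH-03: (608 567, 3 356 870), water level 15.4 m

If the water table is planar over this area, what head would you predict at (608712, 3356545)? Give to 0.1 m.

∂h/∂x = (12.5 − 16.0) / (608837 − 608567) = -0.01296
∂h/∂y = (15.4 − 16.0) / (3356870 − 3356470) = -0.001500
h(608712, 3356545) = 16.0 + (-0.01296)·(145) + (-0.001500)·(75) = 16.0 -1.880 -0.112 = 14.008 m.

14.0 m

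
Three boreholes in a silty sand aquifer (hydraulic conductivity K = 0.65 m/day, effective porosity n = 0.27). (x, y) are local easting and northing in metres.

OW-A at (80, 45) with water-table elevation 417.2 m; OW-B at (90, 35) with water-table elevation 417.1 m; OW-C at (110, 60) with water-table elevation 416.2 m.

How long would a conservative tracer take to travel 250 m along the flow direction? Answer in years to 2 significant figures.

Differences from OW-A: to OW-B (Δx, Δy, Δh) = (10, -10, -0.1); to OW-C = (30, 15, -1.0).
Solve a·Δx + b·Δy = Δh: det = 10·15 − 30·(-10) = 450.
∂h/∂x = [(-0.1)·15 − (-1.0)·(-10)] / 450 = -0.02556
∂h/∂y = [10·(-1.0) − 30·(-0.1)] / 450 = -0.01556
|∇h| = √(-0.02556² + -0.01556²) = 0.02992
Seepage velocity v = K·i/n = 0.65 × 0.02992 / 0.27 = 0.07203 m/day.
t = 250 / 0.07203 = 3471 days = 9.5 years.

9.5 years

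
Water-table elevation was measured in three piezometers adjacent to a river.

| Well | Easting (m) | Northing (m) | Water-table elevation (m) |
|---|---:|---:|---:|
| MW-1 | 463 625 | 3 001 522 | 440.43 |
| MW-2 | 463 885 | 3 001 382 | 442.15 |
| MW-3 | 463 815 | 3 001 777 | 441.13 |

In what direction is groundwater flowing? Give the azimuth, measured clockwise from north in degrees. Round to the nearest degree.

Taking MW-1 as reference: MW-2−MW-1 = (260, -140, +1.72); MW-3−MW-1 = (190, 255, +0.70).
Determinant of the coordinate differences = 260·255 − 190·(-140) = 92900.
∂h/∂x = [(+1.72)·255 − (+0.70)·(-140)] / 92900 = +0.005776
∂h/∂y = [260·(+0.70) − 190·(+1.72)] / 92900 = -0.001559
Flow direction (−∇h) has components (-0.005776 E, +0.001559 N).
Azimuth = atan2(E, N) = atan2(-0.005776, +0.001559) = 285.1° ≈ 285°.

285°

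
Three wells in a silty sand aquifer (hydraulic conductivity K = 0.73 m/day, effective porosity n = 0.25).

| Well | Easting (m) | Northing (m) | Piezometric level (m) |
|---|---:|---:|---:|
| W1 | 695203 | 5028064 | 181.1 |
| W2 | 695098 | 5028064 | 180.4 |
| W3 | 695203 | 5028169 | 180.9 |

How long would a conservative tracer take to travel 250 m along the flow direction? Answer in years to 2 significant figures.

∂h/∂x = (180.4 − 181.1) / (695098 − 695203) = +0.006667
∂h/∂y = (180.9 − 181.1) / (5028169 − 5028064) = -0.001905
|∇h| = √(0.006667² + -0.001905²) = 0.006934
Seepage velocity v = K·i/n = 0.73 × 0.006934 / 0.25 = 0.02025 m/day.
t = 250 / 0.02025 = 1.235e+04 days = 33.8 years.

34 years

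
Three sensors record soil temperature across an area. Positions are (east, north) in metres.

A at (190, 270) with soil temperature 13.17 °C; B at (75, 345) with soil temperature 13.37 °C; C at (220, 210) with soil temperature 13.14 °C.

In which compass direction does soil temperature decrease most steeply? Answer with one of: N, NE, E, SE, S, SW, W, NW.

With T = a·x + b·y + c and A as origin, the differences give:
  (-115)·a + 75·b = +0.20
  30·a + (-60)·b = -0.03
Eliminate b (×(-60) and ×75, subtract): 4650·a = -9.750 → a = ∂T/∂x = -0.002097
Back-substitute: b = ∂T/∂y = -0.0005484.
Steepest decrease is along −∇f = (+0.002097 E, +0.0005484 N) → east.

E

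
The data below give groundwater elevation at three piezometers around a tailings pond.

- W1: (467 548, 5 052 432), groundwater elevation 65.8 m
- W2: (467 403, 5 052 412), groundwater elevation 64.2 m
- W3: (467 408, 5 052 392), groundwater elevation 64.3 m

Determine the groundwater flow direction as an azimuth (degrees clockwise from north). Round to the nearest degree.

281°

Taking W1 as reference: W2−W1 = (-145, -20, -1.6); W3−W1 = (-140, -40, -1.5).
Determinant of the coordinate differences = (-145)·(-40) − (-140)·(-20) = 3000.
∂h/∂x = [(-1.6)·(-40) − (-1.5)·(-20)] / 3000 = +0.01133
∂h/∂y = [(-145)·(-1.5) − (-140)·(-1.6)] / 3000 = -0.002167
Flow direction (−∇h) has components (-0.01133 E, +0.002167 N).
Azimuth = atan2(E, N) = atan2(-0.01133, +0.002167) = 280.8° ≈ 281°.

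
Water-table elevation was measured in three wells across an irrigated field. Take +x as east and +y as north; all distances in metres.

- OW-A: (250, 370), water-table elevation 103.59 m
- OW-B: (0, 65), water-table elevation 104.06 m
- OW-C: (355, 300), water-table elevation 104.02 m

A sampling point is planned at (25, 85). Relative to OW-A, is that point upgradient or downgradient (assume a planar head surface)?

upgradient

With h = a·x + b·y + c and OW-A as origin, the differences give:
  (-250)·a + (-305)·b = +0.47
  105·a + (-70)·b = +0.43
Eliminate b (×(-70) and ×(-305), subtract): 49525·a = 98.250 → a = ∂h/∂x = +0.001984
Back-substitute: b = ∂h/∂y = -0.003167.
Head at (25, 85) = 103.59 + (+0.001984)·(-225) + (-0.003167)·(-285) = 104.05 m.
That is higher than the 103.59 m at OW-A, so the point is upgradient.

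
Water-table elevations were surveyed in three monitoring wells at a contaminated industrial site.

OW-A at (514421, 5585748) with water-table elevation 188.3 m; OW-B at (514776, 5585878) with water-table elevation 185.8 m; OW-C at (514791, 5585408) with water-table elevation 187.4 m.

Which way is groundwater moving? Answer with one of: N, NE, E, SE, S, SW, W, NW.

With h = a·x + b·y + c and OW-A as origin, the differences give:
  355·a + 130·b = -2.5
  370·a + (-340)·b = -0.9
Eliminate b (×(-340) and ×130, subtract): -168800·a = 967.00 → a = ∂h/∂x = -0.005729
Back-substitute: b = ∂h/∂y = -0.003587.
Flow = −∇h = (+0.005729 east, +0.003587 north), which points northeast.

NE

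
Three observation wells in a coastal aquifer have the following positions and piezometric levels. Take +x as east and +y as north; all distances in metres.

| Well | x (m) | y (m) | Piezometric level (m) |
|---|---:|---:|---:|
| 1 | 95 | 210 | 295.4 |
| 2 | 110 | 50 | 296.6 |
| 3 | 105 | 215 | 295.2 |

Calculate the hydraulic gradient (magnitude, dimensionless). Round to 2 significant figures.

With h = a·x + b·y + c and 1 as origin, the differences give:
  15·a + (-160)·b = +1.2
  10·a + 5·b = -0.2
Eliminate b (×5 and ×(-160), subtract): 1675·a = -26.00 → a = ∂h/∂x = -0.01552
Back-substitute: b = ∂h/∂y = -0.008955.
|∇h| = √(-0.01552² + -0.008955²) = 0.01792

0.018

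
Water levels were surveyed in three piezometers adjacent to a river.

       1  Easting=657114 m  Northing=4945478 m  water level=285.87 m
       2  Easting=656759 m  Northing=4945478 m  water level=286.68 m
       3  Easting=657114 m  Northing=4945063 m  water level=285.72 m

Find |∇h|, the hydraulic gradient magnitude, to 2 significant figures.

0.0023

∂h/∂x = (286.68 − 285.87) / (656759 − 657114) = -0.002282
∂h/∂y = (285.72 − 285.87) / (4945063 − 4945478) = +0.0003614
|∇h| = √(-0.002282² + 0.0003614²) = 0.00231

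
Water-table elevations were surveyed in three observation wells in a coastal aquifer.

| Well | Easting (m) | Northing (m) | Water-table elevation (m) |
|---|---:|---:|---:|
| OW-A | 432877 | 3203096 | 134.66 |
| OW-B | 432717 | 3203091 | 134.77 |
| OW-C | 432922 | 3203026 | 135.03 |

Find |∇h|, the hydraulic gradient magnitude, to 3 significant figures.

Differences from OW-A: to OW-B (Δx, Δy, Δh) = (-160, -5, +0.11); to OW-C = (45, -70, +0.37).
Solve a·Δx + b·Δy = Δh: det = (-160)·(-70) − 45·(-5) = 11425.
∂h/∂x = [(+0.11)·(-70) − (+0.37)·(-5)] / 11425 = -0.0005120
∂h/∂y = [(-160)·(+0.37) − 45·(+0.11)] / 11425 = -0.005615
|∇h| = √(-0.0005120² + -0.005615²) = 0.005638

0.00564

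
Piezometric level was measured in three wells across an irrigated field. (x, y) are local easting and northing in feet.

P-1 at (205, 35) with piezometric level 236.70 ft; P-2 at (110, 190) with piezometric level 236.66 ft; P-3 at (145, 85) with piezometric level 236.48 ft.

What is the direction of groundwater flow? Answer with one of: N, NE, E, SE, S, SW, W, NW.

SW

Taking P-1 as reference: P-2−P-1 = (-95, 155, -0.04); P-3−P-1 = (-60, 50, -0.22).
Solve a·Δx + b·Δy = Δh: det = (-95)·50 − (-60)·155 = 4550.
∂h/∂x = [(-0.04)·50 − (-0.22)·155] / 4550 = +0.007055
∂h/∂y = [(-95)·(-0.22) − (-60)·(-0.04)] / 4550 = +0.004066
Flow = −∇h = (-0.007055 east, -0.004066 north), which points southwest.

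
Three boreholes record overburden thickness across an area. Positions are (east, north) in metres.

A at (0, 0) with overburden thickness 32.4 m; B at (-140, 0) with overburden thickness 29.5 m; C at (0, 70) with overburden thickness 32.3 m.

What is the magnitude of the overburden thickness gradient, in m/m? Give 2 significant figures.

0.021 m/m

∂d/∂x = (29.5 − 32.4) / (-140 − 0) = +0.02071
∂d/∂y = (32.3 − 32.4) / (70 − 0) = -0.001429
|∇f| = √(0.02071² + -0.001429²) = 0.02076 m/m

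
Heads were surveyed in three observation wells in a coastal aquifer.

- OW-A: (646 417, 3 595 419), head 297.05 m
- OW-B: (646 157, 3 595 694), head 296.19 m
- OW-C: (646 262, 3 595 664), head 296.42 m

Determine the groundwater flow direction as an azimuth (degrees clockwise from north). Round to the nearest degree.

309°

Taking OW-A as reference: OW-B−OW-A = (-260, 275, -0.86); OW-C−OW-A = (-155, 245, -0.63).
Solve a·Δx + b·Δy = Δh: det = (-260)·245 − (-155)·275 = -21075.
∂h/∂x = [(-0.86)·245 − (-0.63)·275] / -21075 = +0.001777
∂h/∂y = [(-260)·(-0.63) − (-155)·(-0.86)] / -21075 = -0.001447
Flow direction (−∇h) has components (-0.001777 E, +0.001447 N).
Azimuth = atan2(E, N) = atan2(-0.001777, +0.001447) = 309.2° ≈ 309°.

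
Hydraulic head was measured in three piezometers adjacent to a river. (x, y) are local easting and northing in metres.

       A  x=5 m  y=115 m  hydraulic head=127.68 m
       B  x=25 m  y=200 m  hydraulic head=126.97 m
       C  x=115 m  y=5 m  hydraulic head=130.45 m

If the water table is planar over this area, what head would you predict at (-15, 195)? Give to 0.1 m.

126.5 m

Differences from A: to B (Δx, Δy, Δh) = (20, 85, -0.71); to C = (110, -110, +2.77).
Determinant of the coordinate differences = 20·(-110) − 110·85 = -11550.
∂h/∂x = [(-0.71)·(-110) − (+2.77)·85] / -11550 = +0.01362
∂h/∂y = [20·(+2.77) − 110·(-0.71)] / -11550 = -0.01156
h(-15, 195) = 127.68 + (+0.01362)·(-20) + (-0.01156)·(80) = 127.68 -0.272 -0.925 = 126.483 m.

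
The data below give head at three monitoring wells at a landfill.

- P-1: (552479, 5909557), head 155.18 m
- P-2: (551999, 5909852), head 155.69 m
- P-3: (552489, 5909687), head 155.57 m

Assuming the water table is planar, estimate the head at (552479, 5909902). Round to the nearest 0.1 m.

With h = a·x + b·y + c and P-1 as origin, the differences give:
  (-480)·a + 295·b = +0.51
  10·a + 130·b = +0.39
Eliminate b (×130 and ×295, subtract): -65350·a = -48.750 → a = ∂h/∂x = +0.0007460
Back-substitute: b = ∂h/∂y = +0.002943.
h(552479, 5909902) = 155.18 + (+0.0007460)·(0) + (+0.002943)·(345) = 155.18 +0.000 +1.015 = 156.195 m.

156.2 m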